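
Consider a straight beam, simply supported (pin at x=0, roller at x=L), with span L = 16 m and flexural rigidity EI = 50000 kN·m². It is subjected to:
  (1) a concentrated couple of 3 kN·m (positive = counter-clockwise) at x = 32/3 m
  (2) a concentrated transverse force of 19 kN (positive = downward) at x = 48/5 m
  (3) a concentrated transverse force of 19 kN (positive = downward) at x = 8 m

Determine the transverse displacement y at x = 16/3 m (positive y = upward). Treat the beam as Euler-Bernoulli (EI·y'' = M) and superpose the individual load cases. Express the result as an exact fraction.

Load 1 — applied couple M₀=3 kN·m at a=32/3 m (b=L-a=16/3):
  y_1 = (M₀x³/(6L)+C₁x)/EI  [x≤a] with C₁=M₀(3b²-L²)/(6L)=-16/3 = (3·(16/3)³/(6·16)+(-16/3)·(16/3))/50000 = -8/16875 m
Load 2 — point force P=19 kN at a=48/5 m (b=L-a=32/5):
  y_2 = -Pbx(L²-b²-x²)/(6LEI)  [x≤a] = -19·(32/5)·(16/3)·(16²-(32/5)²-(16/3)²)/(6·16·50000) = -797696/31640625 m
Load 3 — point force P=19 kN at a=8 m (b=L-a=8):
  y_3 = -Pbx(L²-b²-x²)/(6LEI)  [x≤a] = -19·8·(16/3)·(16²-8²-(16/3)²)/(6·16·50000) = -6992/253125 m
Superposition: y = Σ y_i = -562232/10546875 m ≈ -0.053308 m

y(16/3) = -562232/10546875 m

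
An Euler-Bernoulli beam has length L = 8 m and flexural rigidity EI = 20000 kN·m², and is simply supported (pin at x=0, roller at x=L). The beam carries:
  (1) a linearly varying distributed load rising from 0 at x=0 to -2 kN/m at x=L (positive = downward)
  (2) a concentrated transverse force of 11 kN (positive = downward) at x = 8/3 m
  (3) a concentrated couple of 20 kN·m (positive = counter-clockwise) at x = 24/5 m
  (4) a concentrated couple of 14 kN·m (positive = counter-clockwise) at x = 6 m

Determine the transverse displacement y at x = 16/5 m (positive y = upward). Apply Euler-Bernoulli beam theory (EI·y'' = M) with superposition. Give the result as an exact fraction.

y(16/5) = -6282511/1054687500 m

Load 1 — triangular load w₀=-2 kN/m (0→w₀ over full span):
  y_1 = -w₀x(7L⁴-10L²x²+3x⁴)/(360LEI) = -(-2)·(16/5)·(7·8⁴-10·8²·(16/5)²+3·(16/5)⁴)/(360·8·20000) = 73024/29296875 m
Load 2 — point force P=11 kN at a=8/3 m (b=L-a=16/3):
  y_2 = -Pa(L-x)(2Lx-a²-x²)/(6LEI)  [x>a] = -11·(8/3)·(8-(16/5))·(2·8·(16/5)-(8/3)²-(16/5)²)/(6·8·20000) = -10472/2109375 m
Load 3 — applied couple M₀=20 kN·m at a=24/5 m (b=L-a=16/5):
  y_3 = (M₀x³/(6L)+C₁x)/EI  [x≤a] with C₁=M₀(3b²-L²)/(6L)=-208/15 = (20·(16/5)³/(6·8)+(-208/15)·(16/5))/20000 = -24/15625 m
Load 4 — applied couple M₀=14 kN·m at a=6 m (b=L-a=2):
  y_4 = (M₀x³/(6L)+C₁x)/EI  [x≤a] with C₁=M₀(3b²-L²)/(6L)=-91/6 = (14·(16/5)³/(6·8)+(-91/6)·(16/5))/20000 = -609/312500 m
Superposition: y = Σ y_i = -6282511/1054687500 m ≈ -0.005957 m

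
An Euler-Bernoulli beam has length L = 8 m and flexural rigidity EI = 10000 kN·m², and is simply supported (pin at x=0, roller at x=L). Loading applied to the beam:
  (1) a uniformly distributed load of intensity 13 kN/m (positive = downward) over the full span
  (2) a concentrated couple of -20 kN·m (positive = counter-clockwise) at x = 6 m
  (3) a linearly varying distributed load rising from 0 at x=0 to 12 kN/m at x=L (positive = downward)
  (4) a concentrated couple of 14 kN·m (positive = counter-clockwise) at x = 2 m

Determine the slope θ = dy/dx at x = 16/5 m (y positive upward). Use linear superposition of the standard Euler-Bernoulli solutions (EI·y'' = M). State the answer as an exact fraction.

θ(16/5) = -421241/37500000 rad

Load 1 — uniform load w=13 kN/m over full span:
  θ_1 = -w(L³-6Lx²+4x³)/(24EI) = -13·(8³-6·8·(16/5)²+4·(16/5)³)/(24·10000) = -1924/234375 rad
Load 2 — applied couple M₀=-20 kN·m at a=6 m (b=L-a=2):
  θ_2 = (M₀x²/(2L)+C₁)/EI  [x≤a] with C₁=M₀(3b²-L²)/(6L)=65/3 = ((-20)·(16/5)²/(2·8)+(65/3))/10000 = 133/150000 rad
Load 3 — triangular load w₀=12 kN/m (0→w₀ over full span):
  θ_3 = -w₀(7L⁴-30L²x²+15x⁴)/(360LEI) = -12·(7·8⁴-30·8²·(16/5)²+15·(16/5)⁴)/(360·8·10000) = -5168/1171875 rad
Load 4 — applied couple M₀=14 kN·m at a=2 m (b=L-a=6):
  θ_4 = (M₀x²/(2L)-M₀(x-a)+C₁)/EI  [x>a] with C₁=M₀(3b²-L²)/(6L)=77/6 = (14·(16/5)²/(2·8)-14·((16/5)-2)+(77/6))/10000 = 749/1500000 rad
Superposition: θ = Σ θ_i = -421241/37500000 rad ≈ -0.011233 rad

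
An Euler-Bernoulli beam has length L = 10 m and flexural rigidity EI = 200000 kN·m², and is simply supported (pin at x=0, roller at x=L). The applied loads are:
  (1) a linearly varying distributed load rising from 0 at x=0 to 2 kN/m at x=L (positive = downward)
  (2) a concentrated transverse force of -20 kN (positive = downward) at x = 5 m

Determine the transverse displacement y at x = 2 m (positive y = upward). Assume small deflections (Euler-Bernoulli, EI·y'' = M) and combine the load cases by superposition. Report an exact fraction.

Load 1 — triangular load w₀=2 kN/m (0→w₀ over full span):
  y_1 = -w₀x(7L⁴-10L²x²+3x⁴)/(360LEI) = -2·2·(7·10⁴-10·10²·2²+3·2⁴)/(360·10·200000) = -86/234375 m
Load 2 — point force P=-20 kN at a=5 m (b=L-a=5):
  y_2 = -Pbx(L²-b²-x²)/(6LEI)  [x≤a] = -(-20)·5·2·(10²-5²-2²)/(6·10·200000) = 71/60000 m
Superposition: y = Σ y_i = 2041/2500000 m ≈ 0.000816 m

y(2) = 2041/2500000 m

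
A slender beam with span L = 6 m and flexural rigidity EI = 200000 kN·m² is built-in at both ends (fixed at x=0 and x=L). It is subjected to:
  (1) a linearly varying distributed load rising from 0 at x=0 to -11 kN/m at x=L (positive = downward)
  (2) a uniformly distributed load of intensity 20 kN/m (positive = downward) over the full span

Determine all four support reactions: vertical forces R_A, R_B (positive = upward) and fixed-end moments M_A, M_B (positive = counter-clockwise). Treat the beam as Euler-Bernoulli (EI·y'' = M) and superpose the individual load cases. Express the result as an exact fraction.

R_A = 501/10 kN, M_A = 234/5 kN·m, R_B = 369/10 kN, M_B = -201/5 kN·m

Load 1 — triangular load w₀=-11 kN/m (0→w₀ over full span):
  R_A = 3w₀L/20 = 3·(-11)·6/20 = -99/10 kN
  M_A = w₀L²/30 = (-11)·6²/30 = -66/5 kN·m
  R_B = 7w₀L/20 = 7·(-11)·6/20 = -231/10 kN
  M_B = -w₀L²/20 = -(-11)·6²/20 = 99/5 kN·m
Load 2 — uniform load w=20 kN/m over full span:
  R_A = wL/2 = 20·6/2 = 60 kN
  M_A = wL²/12 = 20·6²/12 = 60 kN·m
  R_B = wL/2 = 20·6/2 = 60 kN
  M_B = -wL²/12 = -20·6²/12 = -60 kN·m
Superposition: R_A = 501/10 kN, M_A = 234/5 kN·m, R_B = 369/10 kN, M_B = -201/5 kN·m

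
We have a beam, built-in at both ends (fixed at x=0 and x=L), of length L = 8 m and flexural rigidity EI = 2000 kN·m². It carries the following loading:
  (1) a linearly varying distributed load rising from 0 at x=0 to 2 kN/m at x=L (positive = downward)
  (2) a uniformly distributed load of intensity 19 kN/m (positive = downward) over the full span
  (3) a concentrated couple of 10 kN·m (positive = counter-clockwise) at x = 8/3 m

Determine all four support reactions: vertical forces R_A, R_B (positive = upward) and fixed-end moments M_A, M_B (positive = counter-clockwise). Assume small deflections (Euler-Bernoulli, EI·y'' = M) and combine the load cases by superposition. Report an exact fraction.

Load 1 — triangular load w₀=2 kN/m (0→w₀ over full span):
  R_A = 3w₀L/20 = 3·2·8/20 = 12/5 kN
  M_A = w₀L²/30 = 2·8²/30 = 64/15 kN·m
  R_B = 7w₀L/20 = 7·2·8/20 = 28/5 kN
  M_B = -w₀L²/20 = -2·8²/20 = -32/5 kN·m
Load 2 — uniform load w=19 kN/m over full span:
  R_A = wL/2 = 19·8/2 = 76 kN
  M_A = wL²/12 = 19·8²/12 = 304/3 kN·m
  R_B = wL/2 = 19·8/2 = 76 kN
  M_B = -wL²/12 = -19·8²/12 = -304/3 kN·m
Load 3 — applied couple M₀=10 kN·m at a=8/3 m (b=L-a=16/3):
  R_A = 6M₀ab/L³ = 6·10·(8/3)·(16/3)/8³ = 5/3 kN
  M_A = M₀b(2a-b)/L² = 10·(16/3)·(2·(8/3)-(16/3))/8² = 0 kN·m
  R_B = -6M₀ab/L³ = -6·10·(8/3)·(16/3)/8³ = -5/3 kN
  M_B = M₀a(2b-a)/L² = 10·(8/3)·(2·(16/3)-(8/3))/8² = 10/3 kN·m
Superposition: R_A = 1201/15 kN, M_A = 528/5 kN·m, R_B = 1199/15 kN, M_B = -522/5 kN·m

R_A = 1201/15 kN, M_A = 528/5 kN·m, R_B = 1199/15 kN, M_B = -522/5 kN·m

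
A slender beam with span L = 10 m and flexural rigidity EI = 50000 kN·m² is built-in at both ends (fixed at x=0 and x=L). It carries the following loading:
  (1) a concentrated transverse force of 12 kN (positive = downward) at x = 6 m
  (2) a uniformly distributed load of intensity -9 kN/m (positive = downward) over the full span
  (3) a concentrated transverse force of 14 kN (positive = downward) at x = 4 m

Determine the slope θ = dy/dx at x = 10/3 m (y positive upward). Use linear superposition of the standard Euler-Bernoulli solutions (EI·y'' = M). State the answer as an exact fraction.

θ(10/3) = 67/140625 rad

Load 1 — point force P=12 kN at a=6 m (b=L-a=4):
  θ_1 = -Pb²x(2aL-(3a+b)x)/(2L³EI)  [x≤a] = -12·4²·(10/3)·(2·6·10-(3·6+4)·(10/3))/(2·10³·50000) = -14/46875 rad
Load 2 — uniform load w=-9 kN/m over full span:
  θ_2 = -wx(L-x)(L-2x)/(12EI) = -(-9)·(10/3)·(10-(10/3))·(10-2·(10/3))/(12·50000) = 1/900 rad
Load 3 — point force P=14 kN at a=4 m (b=L-a=6):
  θ_3 = -Pb²x(2aL-(3a+b)x)/(2L³EI)  [x≤a] = -14·6²·(10/3)·(2·4·10-(3·4+6)·(10/3))/(2·10³·50000) = -21/62500 rad
Superposition: θ = Σ θ_i = 67/140625 rad ≈ 0.000476 rad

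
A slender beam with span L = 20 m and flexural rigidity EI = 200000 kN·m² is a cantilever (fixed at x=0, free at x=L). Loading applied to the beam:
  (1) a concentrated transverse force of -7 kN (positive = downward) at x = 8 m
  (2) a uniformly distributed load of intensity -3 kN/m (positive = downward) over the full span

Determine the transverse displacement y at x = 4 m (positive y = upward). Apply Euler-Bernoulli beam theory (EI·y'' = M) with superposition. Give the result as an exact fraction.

y(4) = 214/9375 m

Load 1 — point force P=-7 kN at a=8 m (b=L-a=12):
  y_1 = -Px²(3a-x)/(6EI)  [x≤a] = -(-7)·4²·(3·8-4)/(6·200000) = 7/3750 m
Load 2 — uniform load w=-3 kN/m over full span:
  y_2 = -wx²(x²-4Lx+6L²)/(24EI) = -(-3)·4²·(4²-4·20·4+6·20²)/(24·200000) = 131/6250 m
Superposition: y = Σ y_i = 214/9375 m ≈ 0.022827 m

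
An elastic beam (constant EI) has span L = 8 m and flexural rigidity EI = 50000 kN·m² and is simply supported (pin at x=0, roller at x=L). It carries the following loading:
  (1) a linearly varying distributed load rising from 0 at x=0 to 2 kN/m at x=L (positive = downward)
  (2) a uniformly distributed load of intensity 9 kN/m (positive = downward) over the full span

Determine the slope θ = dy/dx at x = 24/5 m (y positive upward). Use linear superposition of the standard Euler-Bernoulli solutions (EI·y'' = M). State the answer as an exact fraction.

θ(24/5) = 21836/17578125 rad

Load 1 — triangular load w₀=2 kN/m (0→w₀ over full span):
  θ_1 = -w₀(7L⁴-30L²x²+15x⁴)/(360LEI) = -2·(7·8⁴-30·8²·(24/5)²+15·(24/5)⁴)/(360·8·50000) = 1856/17578125 rad
Load 2 — uniform load w=9 kN/m over full span:
  θ_2 = -w(L³-6Lx²+4x³)/(24EI) = -9·(8³-6·8·(24/5)²+4·(24/5)³)/(24·50000) = 444/390625 rad
Superposition: θ = Σ θ_i = 21836/17578125 rad ≈ 0.001242 rad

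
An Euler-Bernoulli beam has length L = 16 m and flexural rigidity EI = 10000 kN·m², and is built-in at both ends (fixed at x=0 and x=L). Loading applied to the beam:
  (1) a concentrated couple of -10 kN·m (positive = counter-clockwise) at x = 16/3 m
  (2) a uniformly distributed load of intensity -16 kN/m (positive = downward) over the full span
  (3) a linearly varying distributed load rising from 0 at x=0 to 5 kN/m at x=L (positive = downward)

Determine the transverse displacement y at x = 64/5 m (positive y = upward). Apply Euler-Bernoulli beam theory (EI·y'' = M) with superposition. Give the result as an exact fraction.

Load 1 — applied couple M₀=-10 kN·m at a=16/3 m (b=L-a=32/3):
  y_1 = (R_Ax³/6 - M_Ax²/2 - M₀(x-a)²/2)/EI  [x>a] with R_A=-5/6, M_A=0 = ((-5/6)·(64/5)³/6 - 0·(64/5)²/2 - (-10)·((64/5)-(16/3))²/2)/10000 = -176/140625 m
Load 2 — uniform load w=-16 kN/m over full span:
  y_2 = -wx²(L-x)²/(24EI) = -(-16)·(64/5)²·(16-(64/5))²/(24·10000) = 131072/1171875 m
Load 3 — triangular load w₀=5 kN/m (0→w₀ over full span):
  y_3 = -w₀x²(L-x)²(x+2L)/(120LEI) = -5·(64/5)²·(16-(64/5))²·((64/5)+2·16)/(120·16·10000) = -114688/5859375 m
Superposition: y = Σ y_i = 1600016/17578125 m ≈ 0.091023 m

y(64/5) = 1600016/17578125 m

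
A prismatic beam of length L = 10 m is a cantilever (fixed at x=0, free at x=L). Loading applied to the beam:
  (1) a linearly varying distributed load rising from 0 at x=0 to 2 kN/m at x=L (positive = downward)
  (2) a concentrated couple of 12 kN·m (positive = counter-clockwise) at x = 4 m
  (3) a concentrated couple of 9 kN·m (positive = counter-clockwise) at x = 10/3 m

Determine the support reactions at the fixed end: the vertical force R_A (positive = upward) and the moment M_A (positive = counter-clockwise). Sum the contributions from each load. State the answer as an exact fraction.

R_A = 10 kN, M_A = 137/3 kN·m

Load 1 — triangular load w₀=2 kN/m (0→w₀ over full span):
  R_A = w₀L/2 = 2·10/2 = 10 kN
  M_A = w₀L²/3 = 2·10²/3 = 200/3 kN·m
Load 2 — applied couple M₀=12 kN·m at a=4 m (b=L-a=6):
  R_A = 0 kN
  M_A = -M₀ = -12 kN·m
Load 3 — applied couple M₀=9 kN·m at a=10/3 m (b=L-a=20/3):
  R_A = 0 kN
  M_A = -M₀ = -9 kN·m
Superposition: R_A = 10 kN, M_A = 137/3 kN·m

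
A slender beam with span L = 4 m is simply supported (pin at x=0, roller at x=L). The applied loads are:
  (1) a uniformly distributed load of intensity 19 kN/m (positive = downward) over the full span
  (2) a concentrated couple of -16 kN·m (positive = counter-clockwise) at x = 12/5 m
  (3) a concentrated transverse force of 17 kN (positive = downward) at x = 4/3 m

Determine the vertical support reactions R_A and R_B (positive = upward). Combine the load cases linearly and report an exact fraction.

R_A = 136/3 kN, R_B = 143/3 kN

Load 1 — uniform load w=19 kN/m over full span:
  R_A = wL/2 = 19·4/2 = 38 kN
  R_B = wL/2 = 19·4/2 = 38 kN
Load 2 — applied couple M₀=-16 kN·m at a=12/5 m (b=L-a=8/5):
  R_A = M₀/L = (-16)/4 = -4 kN
  R_B = -M₀/L = -(-16)/4 = 4 kN
Load 3 — point force P=17 kN at a=4/3 m (b=L-a=8/3):
  R_A = Pb/L = 17·(8/3)/4 = 34/3 kN
  R_B = Pa/L = 17·(4/3)/4 = 17/3 kN
Superposition: R_A = 136/3 kN, R_B = 143/3 kN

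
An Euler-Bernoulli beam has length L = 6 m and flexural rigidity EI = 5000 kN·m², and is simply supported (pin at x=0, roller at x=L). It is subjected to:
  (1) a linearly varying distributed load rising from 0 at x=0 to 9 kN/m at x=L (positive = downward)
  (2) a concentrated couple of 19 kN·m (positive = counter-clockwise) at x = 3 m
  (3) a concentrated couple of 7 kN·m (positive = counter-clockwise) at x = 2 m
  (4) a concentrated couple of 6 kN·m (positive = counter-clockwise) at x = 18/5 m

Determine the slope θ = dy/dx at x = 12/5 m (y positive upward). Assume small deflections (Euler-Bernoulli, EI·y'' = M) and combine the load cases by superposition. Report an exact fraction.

Load 1 — triangular load w₀=9 kN/m (0→w₀ over full span):
  θ_1 = -w₀(7L⁴-30L²x²+15x⁴)/(360LEI) = -9·(7·6⁴-30·6²·(12/5)²+15·(12/5)⁴)/(360·6·5000) = -8721/3125000 rad
Load 2 — applied couple M₀=19 kN·m at a=3 m (b=L-a=3):
  θ_2 = (M₀x²/(2L)+C₁)/EI  [x≤a] with C₁=M₀(3b²-L²)/(6L)=-19/4 = (19·(12/5)²/(2·6)+(-19/4))/5000 = 437/500000 rad
Load 3 — applied couple M₀=7 kN·m at a=2 m (b=L-a=4):
  θ_3 = (M₀x²/(2L)-M₀(x-a)+C₁)/EI  [x>a] with C₁=M₀(3b²-L²)/(6L)=7/3 = (7·(12/5)²/(2·6)-7·((12/5)-2)+(7/3))/5000 = 217/375000 rad
Load 4 — applied couple M₀=6 kN·m at a=18/5 m (b=L-a=12/5):
  θ_4 = (M₀x²/(2L)+C₁)/EI  [x≤a] with C₁=M₀(3b²-L²)/(6L)=-78/25 = (6·(12/5)²/(2·6)+(-78/25))/5000 = -3/62500 rad
Superposition: θ = Σ θ_i = -51977/37500000 rad ≈ -0.001386 rad

θ(12/5) = -51977/37500000 rad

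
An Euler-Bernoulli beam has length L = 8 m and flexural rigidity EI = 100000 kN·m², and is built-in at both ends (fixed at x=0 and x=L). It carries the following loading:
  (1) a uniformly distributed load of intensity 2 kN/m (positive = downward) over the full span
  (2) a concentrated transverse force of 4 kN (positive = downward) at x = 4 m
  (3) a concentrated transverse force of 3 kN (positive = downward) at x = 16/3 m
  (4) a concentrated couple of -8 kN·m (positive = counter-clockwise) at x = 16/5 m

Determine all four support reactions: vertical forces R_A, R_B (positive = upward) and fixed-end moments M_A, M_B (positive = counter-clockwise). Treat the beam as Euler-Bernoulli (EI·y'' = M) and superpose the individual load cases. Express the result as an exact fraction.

Load 1 — uniform load w=2 kN/m over full span:
  R_A = wL/2 = 2·8/2 = 8 kN
  M_A = wL²/12 = 2·8²/12 = 32/3 kN·m
  R_B = wL/2 = 2·8/2 = 8 kN
  M_B = -wL²/12 = -2·8²/12 = -32/3 kN·m
Load 2 — point force P=4 kN at a=4 m (b=L-a=4):
  R_A = Pb²(3a+b)/L³ = 4·4²·(3·4+4)/8³ = 2 kN
  M_A = Pab²/L² = 4·4·4²/8² = 4 kN·m
  R_B = Pa²(a+3b)/L³ = 4·4²·(4+3·4)/8³ = 2 kN
  M_B = -Pa²b/L² = -4·4²·4/8² = -4 kN·m
Load 3 — point force P=3 kN at a=16/3 m (b=L-a=8/3):
  R_A = Pb²(3a+b)/L³ = 3·(8/3)²·(3·(16/3)+(8/3))/8³ = 7/9 kN
  M_A = Pab²/L² = 3·(16/3)·(8/3)²/8² = 16/9 kN·m
  R_B = Pa²(a+3b)/L³ = 3·(16/3)²·((16/3)+3·(8/3))/8³ = 20/9 kN
  M_B = -Pa²b/L² = -3·(16/3)²·(8/3)/8² = -32/9 kN·m
Load 4 — applied couple M₀=-8 kN·m at a=16/5 m (b=L-a=24/5):
  R_A = 6M₀ab/L³ = 6·(-8)·(16/5)·(24/5)/8³ = -36/25 kN
  M_A = M₀b(2a-b)/L² = (-8)·(24/5)·(2·(16/5)-(24/5))/8² = -24/25 kN·m
  R_B = -6M₀ab/L³ = -6·(-8)·(16/5)·(24/5)/8³ = 36/25 kN
  M_B = M₀a(2b-a)/L² = (-8)·(16/5)·(2·(24/5)-(16/5))/8² = -64/25 kN·m
Superposition: R_A = 2101/225 kN, M_A = 3484/225 kN·m, R_B = 3074/225 kN, M_B = -4676/225 kN·m

R_A = 2101/225 kN, M_A = 3484/225 kN·m, R_B = 3074/225 kN, M_B = -4676/225 kN·m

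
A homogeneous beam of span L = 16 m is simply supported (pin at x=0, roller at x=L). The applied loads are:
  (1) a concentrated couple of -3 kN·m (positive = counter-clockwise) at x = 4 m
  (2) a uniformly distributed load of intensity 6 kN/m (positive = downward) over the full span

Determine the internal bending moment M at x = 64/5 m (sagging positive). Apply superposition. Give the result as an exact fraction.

Load 1 — applied couple M₀=-3 kN·m at a=4 m (b=L-a=12):
  M_1 = M₀x/L - M₀  [x>a] = (-3)·(64/5)/16 - (-3) = 3/5 kN·m
Load 2 — uniform load w=6 kN/m over full span:
  M_2 = wx(L-x)/2 = 6·(64/5)·(16-(64/5))/2 = 3072/25 kN·m
Superposition: M = Σ M_i = 3087/25 kN·m ≈ 123.480000 kN·m

M(64/5) = 3087/25 kN·m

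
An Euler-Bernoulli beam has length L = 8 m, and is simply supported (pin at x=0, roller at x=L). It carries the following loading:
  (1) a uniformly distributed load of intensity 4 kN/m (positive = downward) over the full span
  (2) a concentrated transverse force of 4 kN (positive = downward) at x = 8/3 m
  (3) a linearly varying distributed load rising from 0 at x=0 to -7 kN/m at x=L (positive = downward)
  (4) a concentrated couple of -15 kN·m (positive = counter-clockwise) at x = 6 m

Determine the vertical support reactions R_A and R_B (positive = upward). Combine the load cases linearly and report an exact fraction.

Load 1 — uniform load w=4 kN/m over full span:
  R_A = wL/2 = 4·8/2 = 16 kN
  R_B = wL/2 = 4·8/2 = 16 kN
Load 2 — point force P=4 kN at a=8/3 m (b=L-a=16/3):
  R_A = Pb/L = 4·(16/3)/8 = 8/3 kN
  R_B = Pa/L = 4·(8/3)/8 = 4/3 kN
Load 3 — triangular load w₀=-7 kN/m (0→w₀ over full span):
  R_A = w₀L/6 = (-7)·8/6 = -28/3 kN
  R_B = w₀L/3 = (-7)·8/3 = -56/3 kN
Load 4 — applied couple M₀=-15 kN·m at a=6 m (b=L-a=2):
  R_A = M₀/L = (-15)/8 = -15/8 kN
  R_B = -M₀/L = -(-15)/8 = 15/8 kN
Superposition: R_A = 179/24 kN, R_B = 13/24 kN

R_A = 179/24 kN, R_B = 13/24 kN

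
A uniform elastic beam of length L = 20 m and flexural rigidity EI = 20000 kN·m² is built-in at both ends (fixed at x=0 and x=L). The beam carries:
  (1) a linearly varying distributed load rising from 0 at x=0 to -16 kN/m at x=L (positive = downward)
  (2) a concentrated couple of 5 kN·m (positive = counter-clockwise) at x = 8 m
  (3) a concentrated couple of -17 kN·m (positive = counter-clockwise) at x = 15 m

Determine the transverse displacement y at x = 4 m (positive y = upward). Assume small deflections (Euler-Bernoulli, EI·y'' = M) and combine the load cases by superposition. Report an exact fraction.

Load 1 — triangular load w₀=-16 kN/m (0→w₀ over full span):
  y_1 = -w₀x²(L-x)²(x+2L)/(120LEI) = -(-16)·4²·(20-4)²·(4+2·20)/(120·20·20000) = 2816/46875 m
Load 2 — applied couple M₀=5 kN·m at a=8 m (b=L-a=12):
  y_2 = (R_Ax³/6 - M_Ax²/2)/EI  [x≤a] with R_A=9/25, M_A=3/5 = ((9/25)·4³/6 - (3/5)·4²/2)/20000 = -3/62500 m
Load 3 — applied couple M₀=-17 kN·m at a=15 m (b=L-a=5):
  y_3 = (R_Ax³/6 - M_Ax²/2)/EI  [x≤a] with R_A=-153/160, M_A=-85/16 = ((-153/160)·4³/6 - (-85/16)·4²/2)/20000 = 323/200000 m
Superposition: y = Σ y_i = 7397/120000 m ≈ 0.061642 m

y(4) = 7397/120000 m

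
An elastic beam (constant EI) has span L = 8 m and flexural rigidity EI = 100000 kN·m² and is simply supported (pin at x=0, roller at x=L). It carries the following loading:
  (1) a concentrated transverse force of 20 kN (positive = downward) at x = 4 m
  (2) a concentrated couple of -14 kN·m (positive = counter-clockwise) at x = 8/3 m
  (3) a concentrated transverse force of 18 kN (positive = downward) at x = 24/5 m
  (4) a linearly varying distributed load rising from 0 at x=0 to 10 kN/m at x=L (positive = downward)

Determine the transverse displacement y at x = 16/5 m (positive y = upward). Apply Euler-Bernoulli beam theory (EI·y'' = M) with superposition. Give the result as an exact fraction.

Load 1 — point force P=20 kN at a=4 m (b=L-a=4):
  y_1 = -Pbx(L²-b²-x²)/(6LEI)  [x≤a] = -20·4·(16/5)·(8²-4²-(16/5)²)/(6·8·100000) = -472/234375 m
Load 2 — applied couple M₀=-14 kN·m at a=8/3 m (b=L-a=16/3):
  y_2 = (M₀x³/(6L)-M₀(x-a)²/2+C₁x)/EI  [x>a] with C₁=M₀(3b²-L²)/(6L)=-56/9 = ((-14)·(16/5)³/(6·8)-(-14)·((16/5)-(8/3))²/2+(-56/9)·(16/5))/100000 = -322/1171875 m
Load 3 — point force P=18 kN at a=24/5 m (b=L-a=16/5):
  y_3 = -Pbx(L²-b²-x²)/(6LEI)  [x≤a] = -18·(16/5)·(16/5)·(8²-(16/5)²-(16/5)²)/(6·8·100000) = -3264/1953125 m
Load 4 — triangular load w₀=10 kN/m (0→w₀ over full span):
  y_4 = -w₀x(7L⁴-10L²x²+3x⁴)/(360LEI) = -10·(16/5)·(7·8⁴-10·8²·(16/5)²+3·(16/5)⁴)/(360·8·100000) = -73024/29296875 m
Superposition: y = Σ y_i = -189034/29296875 m ≈ -0.006452 m

y(16/5) = -189034/29296875 m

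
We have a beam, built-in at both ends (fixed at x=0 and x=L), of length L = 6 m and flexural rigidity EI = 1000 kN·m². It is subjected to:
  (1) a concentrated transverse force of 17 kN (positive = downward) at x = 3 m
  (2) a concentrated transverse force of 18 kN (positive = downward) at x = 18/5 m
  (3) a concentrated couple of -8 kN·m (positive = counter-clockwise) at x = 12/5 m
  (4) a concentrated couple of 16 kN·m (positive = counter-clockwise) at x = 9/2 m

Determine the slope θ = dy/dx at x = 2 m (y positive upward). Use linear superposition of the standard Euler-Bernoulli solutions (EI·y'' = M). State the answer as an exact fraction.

Load 1 — point force P=17 kN at a=3 m (b=L-a=3):
  θ_1 = -Pb²x(2aL-(3a+b)x)/(2L³EI)  [x≤a] = -17·3²·2·(2·3·6-(3·3+3)·2)/(2·6³·1000) = -17/2000 rad
Load 2 — point force P=18 kN at a=18/5 m (b=L-a=12/5):
  θ_2 = -Pb²x(2aL-(3a+b)x)/(2L³EI)  [x≤a] = -18·(12/5)²·2·(2·(18/5)·6-(3·(18/5)+(12/5))·2)/(2·6³·1000) = -126/15625 rad
Load 3 — applied couple M₀=-8 kN·m at a=12/5 m (b=L-a=18/5):
  θ_3 = (R_Ax²/2 - M_Ax)/EI  [x≤a] with R_A=-48/25, M_A=-24/25 = ((-48/25)·2²/2 - (-24/25)·2)/1000 = -6/3125 rad
Load 4 — applied couple M₀=16 kN·m at a=9/2 m (b=L-a=3/2):
  θ_4 = (R_Ax²/2 - M_Ax)/EI  [x≤a] with R_A=3, M_A=5 = (3·2²/2 - 5·2)/1000 = -1/250 rad
Superposition: θ = Σ θ_i = -5621/250000 rad ≈ -0.022484 rad

θ(2) = -5621/250000 rad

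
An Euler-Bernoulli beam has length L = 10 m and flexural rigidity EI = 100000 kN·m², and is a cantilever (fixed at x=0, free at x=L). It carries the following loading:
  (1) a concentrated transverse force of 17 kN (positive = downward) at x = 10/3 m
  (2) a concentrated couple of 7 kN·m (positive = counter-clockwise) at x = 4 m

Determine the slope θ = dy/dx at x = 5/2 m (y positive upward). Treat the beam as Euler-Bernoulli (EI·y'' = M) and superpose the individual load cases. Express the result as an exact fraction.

Load 1 — point force P=17 kN at a=10/3 m (b=L-a=20/3):
  θ_1 = -Px(2a-x)/(2EI)  [x≤a] = -17·(5/2)·(2·(10/3)-(5/2))/(2·100000) = -17/19200 rad
Load 2 — applied couple M₀=7 kN·m at a=4 m (b=L-a=6):
  θ_2 = M₀x/EI  [x≤a] = 7·(5/2)/100000 = 7/40000 rad
Superposition: θ = Σ θ_i = -341/480000 rad ≈ -0.000710 rad

θ(5/2) = -341/480000 rad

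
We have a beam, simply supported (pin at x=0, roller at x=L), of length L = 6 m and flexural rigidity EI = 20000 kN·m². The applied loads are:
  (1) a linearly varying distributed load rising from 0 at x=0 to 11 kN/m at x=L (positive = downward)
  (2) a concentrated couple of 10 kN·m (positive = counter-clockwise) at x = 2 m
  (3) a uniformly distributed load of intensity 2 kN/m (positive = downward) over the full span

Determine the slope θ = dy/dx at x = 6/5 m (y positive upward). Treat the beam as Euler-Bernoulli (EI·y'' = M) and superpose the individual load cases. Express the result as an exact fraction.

Load 1 — triangular load w₀=11 kN/m (0→w₀ over full span):
  θ_1 = -w₀(7L⁴-30L²x²+15x⁴)/(360LEI) = -11·(7·6⁴-30·6²·(6/5)²+15·(6/5)⁴)/(360·6·20000) = -3003/1562500 rad
Load 2 — applied couple M₀=10 kN·m at a=2 m (b=L-a=4):
  θ_2 = (M₀x²/(2L)+C₁)/EI  [x≤a] with C₁=M₀(3b²-L²)/(6L)=10/3 = (10·(6/5)²/(2·6)+(10/3))/20000 = 17/75000 rad
Load 3 — uniform load w=2 kN/m over full span:
  θ_3 = -w(L³-6Lx²+4x³)/(24EI) = -2·(6³-6·6·(6/5)²+4·(6/5)³)/(24·20000) = -891/1250000 rad
Superposition: θ = Σ θ_i = -45151/18750000 rad ≈ -0.002408 rad

θ(6/5) = -45151/18750000 rad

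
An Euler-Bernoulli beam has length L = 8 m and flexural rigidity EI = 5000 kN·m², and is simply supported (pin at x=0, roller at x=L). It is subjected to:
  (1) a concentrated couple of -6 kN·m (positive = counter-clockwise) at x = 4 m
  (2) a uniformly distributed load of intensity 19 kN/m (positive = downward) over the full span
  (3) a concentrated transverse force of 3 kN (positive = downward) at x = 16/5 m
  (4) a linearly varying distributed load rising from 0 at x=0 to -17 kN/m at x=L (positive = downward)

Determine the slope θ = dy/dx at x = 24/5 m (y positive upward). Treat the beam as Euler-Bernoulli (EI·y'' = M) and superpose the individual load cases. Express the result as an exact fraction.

Load 1 — applied couple M₀=-6 kN·m at a=4 m (b=L-a=4):
  θ_1 = (M₀x²/(2L)-M₀(x-a)+C₁)/EI  [x>a] with C₁=M₀(3b²-L²)/(6L)=2 = ((-6)·(24/5)²/(2·8)-(-6)·((24/5)-4)+2)/5000 = -23/62500 rad
Load 2 — uniform load w=19 kN/m over full span:
  θ_2 = -w(L³-6Lx²+4x³)/(24EI) = -19·(8³-6·8·(24/5)²+4·(24/5)³)/(24·5000) = 5624/234375 rad
Load 3 — point force P=3 kN at a=16/5 m (b=L-a=24/5):
  θ_3 = -Pa(2L²-6Lx+3x²+a²)/(6LEI)  [x>a] = -3·(16/5)·(2·8²-6·8·(24/5)+3·(24/5)²+(16/5)²)/(6·8·5000) = 72/78125 rad
Load 4 — triangular load w₀=-17 kN/m (0→w₀ over full span):
  θ_4 = -w₀(7L⁴-30L²x²+15x⁴)/(360LEI) = -(-17)·(7·8⁴-30·8²·(24/5)²+15·(24/5)⁴)/(360·8·5000) = -31552/3515625 rad
Superposition: θ = Σ θ_i = 219017/14062500 rad ≈ 0.015575 rad

θ(24/5) = 219017/14062500 rad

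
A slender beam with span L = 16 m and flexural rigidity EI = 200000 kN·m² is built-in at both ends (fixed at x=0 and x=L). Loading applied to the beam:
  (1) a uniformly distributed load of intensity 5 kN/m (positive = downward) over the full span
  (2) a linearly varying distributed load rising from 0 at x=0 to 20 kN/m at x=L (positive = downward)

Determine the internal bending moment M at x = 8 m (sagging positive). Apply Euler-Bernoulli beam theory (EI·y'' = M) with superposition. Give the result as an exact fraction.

M(8) = 160 kN·m

Load 1 — uniform load w=5 kN/m over full span:
  M_1 = wLx/2 - wL²/12 - wx²/2 = 5·16·8/2 - 5·16²/12 - 5·8²/2 = 160/3 kN·m
Load 2 — triangular load w₀=20 kN/m (0→w₀ over full span):
  M_2 = 3w₀Lx/20 - w₀L²/30 - w₀x³/(6L) = 3·20·16·8/20 - 20·16²/30 - 20·8³/(6·16) = 320/3 kN·m
Superposition: M = Σ M_i = 160 kN·m ≈ 160.000000 kN·m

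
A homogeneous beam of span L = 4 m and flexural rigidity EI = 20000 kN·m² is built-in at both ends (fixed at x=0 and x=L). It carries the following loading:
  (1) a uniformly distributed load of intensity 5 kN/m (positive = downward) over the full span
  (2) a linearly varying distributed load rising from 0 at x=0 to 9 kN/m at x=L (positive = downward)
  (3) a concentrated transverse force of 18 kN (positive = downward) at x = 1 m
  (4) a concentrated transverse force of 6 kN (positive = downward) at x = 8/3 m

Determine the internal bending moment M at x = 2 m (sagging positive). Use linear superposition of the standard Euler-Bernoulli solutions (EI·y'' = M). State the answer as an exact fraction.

Load 1 — uniform load w=5 kN/m over full span:
  M_1 = wLx/2 - wL²/12 - wx²/2 = 5·4·2/2 - 5·4²/12 - 5·2²/2 = 10/3 kN·m
Load 2 — triangular load w₀=9 kN/m (0→w₀ over full span):
  M_2 = 3w₀Lx/20 - w₀L²/30 - w₀x³/(6L) = 3·9·4·2/20 - 9·4²/30 - 9·2³/(6·4) = 3 kN·m
Load 3 — point force P=18 kN at a=1 m (b=L-a=3):
  M_3 = Pa²(a+3b)(L-x)/L³ - Pa²b/L²  [x>a] = 18·1²·(1+3·3)·(4-2)/4³ - 18·1²·3/4² = 9/4 kN·m
Load 4 — point force P=6 kN at a=8/3 m (b=L-a=4/3):
  M_4 = Pb²(3a+b)x/L³ - Pab²/L²  [x≤a] = 6·(4/3)²·(3·(8/3)+(4/3))·2/4³ - 6·(8/3)·(4/3)²/4² = 4/3 kN·m
Superposition: M = Σ M_i = 119/12 kN·m ≈ 9.916667 kN·m

M(2) = 119/12 kN·m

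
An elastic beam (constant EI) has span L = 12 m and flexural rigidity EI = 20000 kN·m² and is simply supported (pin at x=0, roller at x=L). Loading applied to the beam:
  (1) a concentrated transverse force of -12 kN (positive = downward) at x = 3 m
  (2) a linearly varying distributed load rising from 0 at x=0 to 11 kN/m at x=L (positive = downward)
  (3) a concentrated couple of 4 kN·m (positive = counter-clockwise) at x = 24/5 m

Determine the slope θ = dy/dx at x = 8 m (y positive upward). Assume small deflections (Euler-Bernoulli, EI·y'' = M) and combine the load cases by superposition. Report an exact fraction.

θ(8) = 59833/9000000 rad

Load 1 — point force P=-12 kN at a=3 m (b=L-a=9):
  θ_1 = -Pa(2L²-6Lx+3x²+a²)/(6LEI)  [x>a] = -(-12)·3·(2·12²-6·12·8+3·8²+3²)/(6·12·20000) = -87/40000 rad
Load 2 — triangular load w₀=11 kN/m (0→w₀ over full span):
  θ_2 = -w₀(7L⁴-30L²x²+15x⁴)/(360LEI) = -11·(7·12⁴-30·12²·8²+15·8⁴)/(360·12·20000) = 1001/112500 rad
Load 3 — applied couple M₀=4 kN·m at a=24/5 m (b=L-a=36/5):
  θ_3 = (M₀x²/(2L)-M₀(x-a)+C₁)/EI  [x>a] with C₁=M₀(3b²-L²)/(6L)=16/25 = (4·8²/(2·12)-4·(8-(24/5))+(16/25))/20000 = -7/93750 rad
Superposition: θ = Σ θ_i = 59833/9000000 rad ≈ 0.006648 rad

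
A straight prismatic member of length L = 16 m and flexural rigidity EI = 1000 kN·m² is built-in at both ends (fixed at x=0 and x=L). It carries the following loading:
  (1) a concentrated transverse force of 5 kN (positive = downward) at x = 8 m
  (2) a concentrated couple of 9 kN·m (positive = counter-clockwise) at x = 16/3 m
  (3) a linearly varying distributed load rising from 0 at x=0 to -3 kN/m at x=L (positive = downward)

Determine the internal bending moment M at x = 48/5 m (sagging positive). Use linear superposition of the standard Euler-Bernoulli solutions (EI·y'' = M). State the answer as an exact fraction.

Load 1 — point force P=5 kN at a=8 m (b=L-a=8):
  M_1 = Pa²(a+3b)(L-x)/L³ - Pa²b/L²  [x>a] = 5·8²·(8+3·8)·(16-(48/5))/16³ - 5·8²·8/16² = 6 kN·m
Load 2 — applied couple M₀=9 kN·m at a=16/3 m (b=L-a=32/3):
  M_2 = R_Ax - M_A - M₀  [x>a] with R_A=3/4, M_A=0 = (3/4)·(48/5) - 0 - 9 = -9/5 kN·m
Load 3 — triangular load w₀=-3 kN/m (0→w₀ over full span):
  M_3 = 3w₀Lx/20 - w₀L²/30 - w₀x³/(6L) = 3·(-3)·16·(48/5)/20 - (-3)·16²/30 - (-3)·(48/5)³/(6·16) = -1984/125 kN·m
Superposition: M = Σ M_i = -1459/125 kN·m ≈ -11.672000 kN·m

M(48/5) = -1459/125 kN·m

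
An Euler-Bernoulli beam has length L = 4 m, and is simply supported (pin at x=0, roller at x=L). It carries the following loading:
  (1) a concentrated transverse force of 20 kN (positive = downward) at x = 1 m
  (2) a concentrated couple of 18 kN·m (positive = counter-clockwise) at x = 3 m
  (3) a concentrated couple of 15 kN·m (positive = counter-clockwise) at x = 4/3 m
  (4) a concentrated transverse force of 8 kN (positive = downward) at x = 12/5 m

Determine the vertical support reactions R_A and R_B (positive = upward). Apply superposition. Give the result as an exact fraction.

R_A = 529/20 kN, R_B = 31/20 kN

Load 1 — point force P=20 kN at a=1 m (b=L-a=3):
  R_A = Pb/L = 20·3/4 = 15 kN
  R_B = Pa/L = 20·1/4 = 5 kN
Load 2 — applied couple M₀=18 kN·m at a=3 m (b=L-a=1):
  R_A = M₀/L = 18/4 = 9/2 kN
  R_B = -M₀/L = -18/4 = -9/2 kN
Load 3 — applied couple M₀=15 kN·m at a=4/3 m (b=L-a=8/3):
  R_A = M₀/L = 15/4 kN
  R_B = -M₀/L = -15/4 kN
Load 4 — point force P=8 kN at a=12/5 m (b=L-a=8/5):
  R_A = Pb/L = 8·(8/5)/4 = 16/5 kN
  R_B = Pa/L = 8·(12/5)/4 = 24/5 kN
Superposition: R_A = 529/20 kN, R_B = 31/20 kN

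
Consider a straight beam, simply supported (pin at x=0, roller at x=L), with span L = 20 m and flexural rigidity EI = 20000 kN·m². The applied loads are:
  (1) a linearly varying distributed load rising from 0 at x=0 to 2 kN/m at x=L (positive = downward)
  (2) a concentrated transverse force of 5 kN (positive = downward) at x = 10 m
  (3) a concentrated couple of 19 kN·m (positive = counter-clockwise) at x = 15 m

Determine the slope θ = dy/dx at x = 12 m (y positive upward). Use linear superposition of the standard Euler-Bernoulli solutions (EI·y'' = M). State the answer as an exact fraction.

θ(12) = 10399/1440000 rad

Load 1 — triangular load w₀=2 kN/m (0→w₀ over full span):
  θ_1 = -w₀(7L⁴-30L²x²+15x⁴)/(360LEI) = -2·(7·20⁴-30·20²·12²+15·12⁴)/(360·20·20000) = 116/28125 rad
Load 2 — point force P=5 kN at a=10 m (b=L-a=10):
  θ_2 = -Pa(2L²-6Lx+3x²+a²)/(6LEI)  [x>a] = -5·10·(2·20²-6·20·12+3·12²+10²)/(6·20·20000) = 9/4000 rad
Load 3 — applied couple M₀=19 kN·m at a=15 m (b=L-a=5):
  θ_3 = (M₀x²/(2L)+C₁)/EI  [x≤a] with C₁=M₀(3b²-L²)/(6L)=-1235/24 = (19·12²/(2·20)+(-1235/24))/20000 = 2033/2400000 rad
Superposition: θ = Σ θ_i = 10399/1440000 rad ≈ 0.007222 rad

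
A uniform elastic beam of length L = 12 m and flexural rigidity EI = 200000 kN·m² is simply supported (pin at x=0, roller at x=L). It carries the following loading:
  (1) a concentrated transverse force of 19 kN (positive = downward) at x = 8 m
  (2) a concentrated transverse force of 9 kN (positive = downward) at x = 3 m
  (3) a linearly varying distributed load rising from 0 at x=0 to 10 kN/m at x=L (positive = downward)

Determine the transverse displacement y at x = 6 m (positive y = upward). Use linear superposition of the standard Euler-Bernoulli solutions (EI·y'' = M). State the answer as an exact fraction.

y(6) = -5173/480000 m

Load 1 — point force P=19 kN at a=8 m (b=L-a=4):
  y_1 = -Pbx(L²-b²-x²)/(6LEI)  [x≤a] = -19·4·6·(12²-4²-6²)/(6·12·200000) = -437/150000 m
Load 2 — point force P=9 kN at a=3 m (b=L-a=9):
  y_2 = -Pa(L-x)(2Lx-a²-x²)/(6LEI)  [x>a] = -9·3·(12-6)·(2·12·6-3²-6²)/(6·12·200000) = -891/800000 m
Load 3 — triangular load w₀=10 kN/m (0→w₀ over full span):
  y_3 = -w₀x(7L⁴-10L²x²+3x⁴)/(360LEI) = -10·6·(7·12⁴-10·12²·6²+3·6⁴)/(360·12·200000) = -27/4000 m
Superposition: y = Σ y_i = -5173/480000 m ≈ -0.010777 m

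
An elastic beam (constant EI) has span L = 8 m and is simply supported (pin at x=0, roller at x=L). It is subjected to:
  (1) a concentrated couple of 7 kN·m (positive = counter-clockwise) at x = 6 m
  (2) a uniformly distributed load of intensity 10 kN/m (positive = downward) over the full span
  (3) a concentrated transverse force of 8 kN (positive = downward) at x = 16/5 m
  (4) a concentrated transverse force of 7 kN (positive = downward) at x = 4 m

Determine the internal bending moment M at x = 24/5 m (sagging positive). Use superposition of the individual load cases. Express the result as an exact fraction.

Load 1 — applied couple M₀=7 kN·m at a=6 m (b=L-a=2):
  M_1 = M₀x/L  [x≤a] = 7·(24/5)/8 = 21/5 kN·m
Load 2 — uniform load w=10 kN/m over full span:
  M_2 = wx(L-x)/2 = 10·(24/5)·(8-(24/5))/2 = 384/5 kN·m
Load 3 — point force P=8 kN at a=16/5 m (b=L-a=24/5):
  M_3 = Pa(L-x)/L  [x>a] = 8·(16/5)·(8-(24/5))/8 = 256/25 kN·m
Load 4 — point force P=7 kN at a=4 m (b=L-a=4):
  M_4 = Pa(L-x)/L  [x>a] = 7·4·(8-(24/5))/8 = 56/5 kN·m
Superposition: M = Σ M_i = 2561/25 kN·m ≈ 102.440000 kN·m

M(24/5) = 2561/25 kN·m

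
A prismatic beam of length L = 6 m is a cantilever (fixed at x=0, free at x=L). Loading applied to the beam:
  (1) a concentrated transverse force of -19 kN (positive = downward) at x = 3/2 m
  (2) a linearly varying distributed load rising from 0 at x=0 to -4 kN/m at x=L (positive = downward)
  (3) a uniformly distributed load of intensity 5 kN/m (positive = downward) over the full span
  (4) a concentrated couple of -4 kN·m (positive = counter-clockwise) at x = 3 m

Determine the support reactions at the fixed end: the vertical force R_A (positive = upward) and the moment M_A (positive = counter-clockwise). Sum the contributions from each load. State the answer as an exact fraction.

R_A = -1 kN, M_A = 35/2 kN·m

Load 1 — point force P=-19 kN at a=3/2 m (b=L-a=9/2):
  R_A = P = (-19) = -19 kN
  M_A = Pa = (-19)·(3/2) = -57/2 kN·m
Load 2 — triangular load w₀=-4 kN/m (0→w₀ over full span):
  R_A = w₀L/2 = (-4)·6/2 = -12 kN
  M_A = w₀L²/3 = (-4)·6²/3 = -48 kN·m
Load 3 — uniform load w=5 kN/m over full span:
  R_A = wL = 5·6 = 30 kN
  M_A = wL²/2 = 5·6²/2 = 90 kN·m
Load 4 — applied couple M₀=-4 kN·m at a=3 m (b=L-a=3):
  R_A = 0 kN
  M_A = -M₀ = -(-4) = 4 kN·m
Superposition: R_A = -1 kN, M_A = 35/2 kN·m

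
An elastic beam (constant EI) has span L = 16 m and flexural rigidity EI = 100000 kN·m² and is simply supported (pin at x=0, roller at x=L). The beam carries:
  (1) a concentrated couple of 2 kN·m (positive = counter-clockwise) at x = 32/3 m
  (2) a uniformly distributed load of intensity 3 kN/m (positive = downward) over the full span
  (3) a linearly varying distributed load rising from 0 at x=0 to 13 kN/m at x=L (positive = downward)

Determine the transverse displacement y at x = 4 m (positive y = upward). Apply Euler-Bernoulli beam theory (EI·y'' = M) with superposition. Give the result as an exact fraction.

Load 1 — applied couple M₀=2 kN·m at a=32/3 m (b=L-a=16/3):
  y_1 = (M₀x³/(6L)+C₁x)/EI  [x≤a] with C₁=M₀(3b²-L²)/(6L)=-32/9 = (2·4³/(6·16)+(-32/9)·4)/100000 = -29/225000 m
Load 2 — uniform load w=3 kN/m over full span:
  y_2 = -wx(L³-2Lx²+x³)/(24EI) = -3·4·(16³-2·16·4²+4³)/(24·100000) = -57/3125 m
Load 3 — triangular load w₀=13 kN/m (0→w₀ over full span):
  y_3 = -w₀x(7L⁴-10L²x²+3x⁴)/(360LEI) = -13·4·(7·16⁴-10·16²·4²+3·4⁴)/(360·16·100000) = -1417/37500 m
Superposition: y = Σ y_i = -2527/45000 m ≈ -0.056156 m

y(4) = -2527/45000 m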